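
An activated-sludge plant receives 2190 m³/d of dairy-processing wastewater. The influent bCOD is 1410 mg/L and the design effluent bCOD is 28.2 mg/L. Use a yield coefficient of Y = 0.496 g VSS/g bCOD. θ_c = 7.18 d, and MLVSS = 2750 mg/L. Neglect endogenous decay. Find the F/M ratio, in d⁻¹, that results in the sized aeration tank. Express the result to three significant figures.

F/M ≈ 0.287 d⁻¹

V·X = Y·Q·ΔS·θ_c gives V = 0.496 × 2190 × (1410 − 28.2) × 7.18 / 2750 = 3919 m³.
F/M = Q·S₀ / (V·X) = 2190 × 1410 / (3919 × 2750) = 0.2865 g bCOD·(g VSS·d)⁻¹.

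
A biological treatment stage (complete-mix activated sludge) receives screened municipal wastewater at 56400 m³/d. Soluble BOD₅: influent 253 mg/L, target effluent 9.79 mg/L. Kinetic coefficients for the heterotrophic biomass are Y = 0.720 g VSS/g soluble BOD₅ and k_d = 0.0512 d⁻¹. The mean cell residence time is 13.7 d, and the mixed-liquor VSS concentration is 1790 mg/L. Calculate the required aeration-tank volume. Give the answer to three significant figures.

Steady-state biomass mass balance: V·X·(1 + k_d·θ_c) = Y·Q·(S₀ − S)·θ_c, so V = 0.720 × 56400 × (253 − 9.79) × 13.7 / [1790 × (1 + 0.0512 × 13.7)] = 1.35×10^8 / 3046 = 44427 m³.

V ≈ 44400 m³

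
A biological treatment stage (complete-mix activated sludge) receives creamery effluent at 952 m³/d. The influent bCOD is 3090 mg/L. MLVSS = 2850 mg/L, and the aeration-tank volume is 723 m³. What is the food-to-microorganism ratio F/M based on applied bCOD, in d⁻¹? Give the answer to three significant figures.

F/M = Q·S₀ / (V·X) = 952 × 3090 / (723.0 × 2850) = 1.428 g bCOD·(g VSS·d)⁻¹.

F/M ≈ 1.43 d⁻¹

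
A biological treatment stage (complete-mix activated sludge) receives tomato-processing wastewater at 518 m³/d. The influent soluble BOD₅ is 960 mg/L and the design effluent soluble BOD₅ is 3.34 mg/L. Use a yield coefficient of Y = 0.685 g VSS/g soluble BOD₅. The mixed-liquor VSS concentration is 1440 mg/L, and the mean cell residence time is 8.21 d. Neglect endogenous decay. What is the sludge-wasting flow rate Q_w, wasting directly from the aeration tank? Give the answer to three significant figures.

Biomass mass balance (decay neglected): V·X = Y·Q·(S₀ − S)·θ_c, so V = 0.685 × 518 × (960 − 3.34) × 8.21 / 1440 = 1935 m³.
For wasting at MLVSS concentration, Q_w = V/θ_c = 1935/8.21 = 235.7 m³/d.

Q_w ≈ 236 m³/d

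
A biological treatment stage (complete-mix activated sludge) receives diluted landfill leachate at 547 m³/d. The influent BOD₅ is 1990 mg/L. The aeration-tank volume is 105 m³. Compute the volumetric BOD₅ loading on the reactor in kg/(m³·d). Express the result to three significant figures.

L_v ≈ 10.4 kg BOD₅/(m³·d)

Volumetric loading L_v = Q·S₀ / V = 547 × 1990 g/m³ / 105.0 m³ = 10367 g/(m³·d) = 10.37 kg BOD₅/(m³·d).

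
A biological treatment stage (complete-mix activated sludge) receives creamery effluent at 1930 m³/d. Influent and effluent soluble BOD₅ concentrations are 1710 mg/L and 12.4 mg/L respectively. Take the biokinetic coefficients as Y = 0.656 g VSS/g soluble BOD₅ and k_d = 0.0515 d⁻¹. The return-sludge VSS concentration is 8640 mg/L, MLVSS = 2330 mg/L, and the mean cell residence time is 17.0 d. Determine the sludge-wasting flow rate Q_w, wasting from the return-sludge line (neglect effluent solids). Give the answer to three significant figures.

Steady-state biomass mass balance: V·X·(1 + k_d·θ_c) = Y·Q·(S₀ − S)·θ_c, so V = 0.656 × 1930 × (1710 − 12.4) × 17.0 / [2330 × (1 + 0.0515 × 17.0)] = 3.65×10^7 / 4370 = 8361 m³.
θ_c = V·X/(Q_w·X_r) when wasting from the recycle, so Q_w = V·X/(θ_c·X_r) = 8361 × 2330 / (17.0 × 8640) = 132.6 m³/d.

Q_w ≈ 133 m³/d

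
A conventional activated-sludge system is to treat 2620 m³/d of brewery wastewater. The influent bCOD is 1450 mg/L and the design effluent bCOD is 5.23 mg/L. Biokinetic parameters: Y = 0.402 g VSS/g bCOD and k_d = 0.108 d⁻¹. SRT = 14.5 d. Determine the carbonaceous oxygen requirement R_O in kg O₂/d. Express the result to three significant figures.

Observed yield with endogenous decay: Y_obs = Y / (1 + k_d·θ_c) = 0.402 / (1 + 0.108 × 14.5) = 0.402 / 2.566 = 0.1567 g VSS/g bCOD.
Substrate removed = Q·(S₀ − S) = 2620 m³/d × (1450 − 5.23) g/m³ = 3.79×10^6 g/d = 3785 kg/d.
P_X = Y_obs·Q·(S₀ − S) = 0.1567 × 3785 = 593.0 kg VSS/d.
R_O = Q·ΔS − 1.42 P_X = 3785 − 842.1 = 2943 kg O₂/d.

R_O ≈ 2940 kg O₂/d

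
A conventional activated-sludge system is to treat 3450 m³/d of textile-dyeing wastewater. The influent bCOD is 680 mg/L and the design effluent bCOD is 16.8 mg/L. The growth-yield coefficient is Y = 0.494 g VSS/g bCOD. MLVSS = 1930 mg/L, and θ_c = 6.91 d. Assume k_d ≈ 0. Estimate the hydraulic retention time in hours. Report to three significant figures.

With k_d = 0 the design equation reduces to V = Y Q (S₀−S) θ_c / X = 0.494 × 3450 × (680 − 16.8) × 6.91 / 1930 = 4047 m³.
Hydraulic retention time τ = V/Q = 4047 / 3450 = 1.173 d = 28.15 h.

τ ≈ 28.2 h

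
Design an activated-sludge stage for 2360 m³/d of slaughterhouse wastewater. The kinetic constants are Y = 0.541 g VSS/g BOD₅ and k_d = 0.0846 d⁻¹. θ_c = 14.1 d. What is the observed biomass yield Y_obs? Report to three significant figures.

The observed yield is Y_obs = Y/(1 + k_d·θ_c) = 0.541 / (1 + 0.0846 × 14.1) = 0.541 / 2.193 = 0.2467 g VSS per g BOD₅ removed.

Y_obs ≈ 0.247 g VSS/g BOD₅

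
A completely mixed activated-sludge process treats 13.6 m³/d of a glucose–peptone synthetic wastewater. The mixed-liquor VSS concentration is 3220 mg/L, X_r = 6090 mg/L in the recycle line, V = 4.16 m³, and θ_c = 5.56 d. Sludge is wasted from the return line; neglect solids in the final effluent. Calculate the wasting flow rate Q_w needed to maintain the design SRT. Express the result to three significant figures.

θ_c = V·X/(Q_w·X_r) when wasting from the recycle, so Q_w = V·X/(θ_c·X_r) = 4.160 × 3220 / (5.56 × 6090) = 0.3956 m³/d.

Q_w ≈ 0.396 m³/d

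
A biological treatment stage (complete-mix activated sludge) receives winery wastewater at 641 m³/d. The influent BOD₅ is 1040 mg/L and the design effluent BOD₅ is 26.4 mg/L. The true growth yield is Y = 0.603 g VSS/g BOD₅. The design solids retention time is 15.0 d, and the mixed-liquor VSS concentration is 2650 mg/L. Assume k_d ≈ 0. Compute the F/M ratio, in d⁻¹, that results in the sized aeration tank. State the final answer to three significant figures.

With k_d = 0 the design equation reduces to V = Y Q (S₀−S) θ_c / X = 0.603 × 641 × (1040 − 26.4) × 15.0 / 2650 = 2218 m³.
F/M = Q·S₀ / (V·X) = 641 × 1040 / (2218 × 2650) = 0.1134 g BOD₅·(g VSS·d)⁻¹.

F/M ≈ 0.113 d⁻¹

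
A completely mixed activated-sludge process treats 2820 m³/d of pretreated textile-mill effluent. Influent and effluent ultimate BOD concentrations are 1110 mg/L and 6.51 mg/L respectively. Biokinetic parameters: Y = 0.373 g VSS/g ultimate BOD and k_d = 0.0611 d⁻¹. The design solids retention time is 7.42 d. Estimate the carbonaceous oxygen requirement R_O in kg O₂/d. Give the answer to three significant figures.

R_O ≈ 1980 kg O₂/d

Y_obs = Y / (1 + k_d θ_c) = 0.373 / (1 + 0.0611 × 7.42) = 0.373 / 1.453 = 0.2566.
Mass of ultimate BOD removed per day: Q(S₀ − S) = 2820 × 1103 g/m³ = 3112 kg/d.
P_X = Y_obs·Q·(S₀ − S) = 0.2566 × 3112 = 798.6 kg VSS/d.
R_O = Q·(S₀ − S) − 1.42·P_X = 3112 − 1.42 × 798.6 = 1978 kg O₂/d.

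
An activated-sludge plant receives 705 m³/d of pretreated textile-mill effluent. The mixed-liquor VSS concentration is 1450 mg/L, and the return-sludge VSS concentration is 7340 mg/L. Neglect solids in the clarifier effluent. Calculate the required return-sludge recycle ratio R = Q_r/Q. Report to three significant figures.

Mass balance around the secondary clarifier (neglecting effluent solids): R = X / (X_r − X) = 1450 / (7340 − 1450) = 0.2462.

R ≈ 0.246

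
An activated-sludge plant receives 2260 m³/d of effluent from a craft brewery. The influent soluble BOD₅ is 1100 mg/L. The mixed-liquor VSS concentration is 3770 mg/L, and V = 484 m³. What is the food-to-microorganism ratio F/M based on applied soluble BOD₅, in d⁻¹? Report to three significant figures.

Food-to-microorganism ratio F/M = Q S₀ / (V X) = 2260 × 1100 / (484.0 × 3770) = 1.362 d⁻¹.

F/M ≈ 1.36 d⁻¹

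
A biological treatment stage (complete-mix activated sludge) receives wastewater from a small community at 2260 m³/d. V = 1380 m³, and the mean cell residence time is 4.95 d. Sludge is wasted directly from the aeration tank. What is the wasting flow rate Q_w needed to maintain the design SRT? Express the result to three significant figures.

Q_w ≈ 279 m³/d

For wasting at MLVSS concentration, Q_w = V/θ_c = 1380/4.95 = 278.8 m³/d.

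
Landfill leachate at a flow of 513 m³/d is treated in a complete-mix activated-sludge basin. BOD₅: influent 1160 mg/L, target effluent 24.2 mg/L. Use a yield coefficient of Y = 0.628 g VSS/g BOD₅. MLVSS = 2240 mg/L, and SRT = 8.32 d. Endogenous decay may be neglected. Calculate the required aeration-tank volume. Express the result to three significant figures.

V ≈ 1360 m³

Biomass mass balance (decay neglected): V·X = Y·Q·(S₀ − S)·θ_c, so V = 0.628 × 513 × (1160 − 24.2) × 8.32 / 2240 = 1359 m³.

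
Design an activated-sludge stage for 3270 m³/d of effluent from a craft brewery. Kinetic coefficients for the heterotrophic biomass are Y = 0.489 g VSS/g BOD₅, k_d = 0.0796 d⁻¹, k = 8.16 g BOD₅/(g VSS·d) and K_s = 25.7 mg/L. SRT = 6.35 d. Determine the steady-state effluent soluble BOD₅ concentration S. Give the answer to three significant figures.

From the Monod/SRT balance for a CMAS, S = K_s·(1+k_d θ_c)/[θ_c·(Y k − k_d) − 1] = 25.7 × (1 + 0.0796 × 6.35) / [6.35 × (0.489 × 8.16 − 0.0796) − 1] = 38.69 / 23.83 = 1.623 mg/L.

S ≈ 1.62 mg/L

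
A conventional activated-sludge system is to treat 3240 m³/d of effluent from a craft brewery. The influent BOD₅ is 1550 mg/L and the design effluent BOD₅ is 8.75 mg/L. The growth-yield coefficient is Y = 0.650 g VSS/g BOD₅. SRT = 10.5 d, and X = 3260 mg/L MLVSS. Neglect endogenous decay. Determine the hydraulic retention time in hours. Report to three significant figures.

τ ≈ 77.4 h

V·X = Y·Q·ΔS·θ_c gives V = 0.650 × 3240 × (1550 − 8.75) × 10.5 / 3260 = 10454 m³.
Hydraulic retention time τ = V/Q = 10454 / 3240 = 3.227 d = 77.44 h.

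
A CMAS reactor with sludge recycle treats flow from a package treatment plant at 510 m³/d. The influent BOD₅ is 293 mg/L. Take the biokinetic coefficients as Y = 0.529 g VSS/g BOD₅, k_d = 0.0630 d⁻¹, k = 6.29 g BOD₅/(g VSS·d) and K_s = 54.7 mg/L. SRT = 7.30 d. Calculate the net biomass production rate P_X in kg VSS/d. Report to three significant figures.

P_X ≈ 53.5 kg VSS/d

Effluent substrate depends only on kinetics and SRT: S = K_s(1 + k_d θ_c) / [θ_c(Yk − k_d) − 1] = 54.7 × (1 + 0.0630 × 7.30) / [7.30 × (0.529 × 6.29 − 0.0630) − 1] = 79.86 / 22.83 = 3.498 mg/L.
Observed yield with endogenous decay: Y_obs = Y / (1 + k_d·θ_c) = 0.529 / (1 + 0.0630 × 7.30) = 0.529 / 1.460 = 0.3624 g VSS/g BOD₅.
Substrate removed = Q·(S₀ − S) = 510 m³/d × (293 − 3.50) g/m³ = 1.48×10^5 g/d = 147.6 kg/d.
So the net sludge growth is P_X = 0.3624 × 147.6 = 53.50 kg VSS/d.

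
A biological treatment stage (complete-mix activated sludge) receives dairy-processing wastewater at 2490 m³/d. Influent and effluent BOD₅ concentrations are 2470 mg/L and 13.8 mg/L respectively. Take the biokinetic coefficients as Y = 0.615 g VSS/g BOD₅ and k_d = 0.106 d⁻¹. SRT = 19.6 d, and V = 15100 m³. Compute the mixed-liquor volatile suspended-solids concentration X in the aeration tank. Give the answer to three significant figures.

X ≈ 1590 mg/L

Solving the biomass balance for X: X = Y Q (S₀−S) θ_c / [V (1+k_d θ_c)] = 0.615 × 2490 × (2470 − 13.8) × 19.6 / [15100 × (1 + 0.106 × 19.6)] = 1586 mg/L.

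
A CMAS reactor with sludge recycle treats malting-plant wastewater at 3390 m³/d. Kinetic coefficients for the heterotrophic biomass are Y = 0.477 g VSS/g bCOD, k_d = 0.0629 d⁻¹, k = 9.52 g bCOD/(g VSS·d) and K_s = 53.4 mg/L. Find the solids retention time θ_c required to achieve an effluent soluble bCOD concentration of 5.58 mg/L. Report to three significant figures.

At the target effluent, Y k S/(K_s+S) = 0.477×9.52×5.58/58.98 = 0.4296 d⁻¹.
1/θ_c = 0.4296 − 0.0629 = 0.3667 d⁻¹, so θ_c = 2.727 d.

θ_c ≈ 2.73 d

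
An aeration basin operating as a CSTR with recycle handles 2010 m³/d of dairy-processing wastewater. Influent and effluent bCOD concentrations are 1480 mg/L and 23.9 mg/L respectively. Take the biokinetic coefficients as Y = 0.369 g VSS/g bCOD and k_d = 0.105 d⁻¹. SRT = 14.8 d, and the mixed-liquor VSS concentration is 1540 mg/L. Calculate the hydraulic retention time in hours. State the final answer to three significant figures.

τ ≈ 48.5 h

Rearranging the biomass balance for a CMAS with decay, V = Y·Q·ΔS·θ_c / [X·(1+k_d θ_c)] = 0.369 × 2010 × (1480 − 23.9) × 14.8 / [1540 × (1 + 0.105 × 14.8)] = 1.6×10^7 / 3933 = 4064 m³.
Hydraulic retention time τ = V/Q = 4064 / 2010 = 2.022 d = 48.52 h.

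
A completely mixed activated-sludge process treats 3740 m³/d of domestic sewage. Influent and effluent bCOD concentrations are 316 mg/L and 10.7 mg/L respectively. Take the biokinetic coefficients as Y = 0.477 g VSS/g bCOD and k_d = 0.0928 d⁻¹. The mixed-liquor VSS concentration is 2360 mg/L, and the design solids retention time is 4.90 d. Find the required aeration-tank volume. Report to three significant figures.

From the SRT design equation V = Y Q (S₀−S) θ_c / [X (1 + k_d θ_c)] = 0.477 × 3740 × (316 − 10.7) × 4.90 / [2360 × (1 + 0.0928 × 4.90)] = 2.67×10^6 / 3433 = 777.4 m³.

V ≈ 777 m³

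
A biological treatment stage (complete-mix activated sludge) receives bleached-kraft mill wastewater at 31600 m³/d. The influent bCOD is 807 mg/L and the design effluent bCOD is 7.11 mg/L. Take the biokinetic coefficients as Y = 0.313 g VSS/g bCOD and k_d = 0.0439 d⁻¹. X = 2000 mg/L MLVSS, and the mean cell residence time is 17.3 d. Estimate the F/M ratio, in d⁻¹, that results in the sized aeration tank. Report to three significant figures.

F/M ≈ 0.328 d⁻¹

From the SRT design equation V = Y Q (S₀−S) θ_c / [X (1 + k_d θ_c)] = 0.313 × 31600 × (807 − 7.11) × 17.3 / [2000 × (1 + 0.0439 × 17.3)] = 1.37×10^8 / 3519 = 38895 m³.
F/M = applied load / biomass = Q·S₀/(V·X) = 31600 × 807 / (38895 × 2000) = 0.3278 d⁻¹.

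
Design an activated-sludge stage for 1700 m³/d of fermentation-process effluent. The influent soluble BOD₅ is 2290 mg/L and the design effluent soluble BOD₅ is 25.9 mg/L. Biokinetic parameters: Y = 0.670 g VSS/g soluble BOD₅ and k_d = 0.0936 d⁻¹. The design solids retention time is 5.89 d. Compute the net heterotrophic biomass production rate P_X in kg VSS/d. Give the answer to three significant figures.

The observed yield is Y_obs = Y/(1 + k_d·θ_c) = 0.670 / (1 + 0.0936 × 5.89) = 0.670 / 1.551 = 0.4319 g VSS per g soluble BOD₅ removed.
Q·(S₀ − S) = 1700 × (2290 − 25.9) × 10⁻³ = 3849 kg/d removed.
P_X = Y_obs · Q(S₀ − S) = 0.4319 × 3849 = 1662 kg VSS/d.

P_X ≈ 1660 kg VSS/d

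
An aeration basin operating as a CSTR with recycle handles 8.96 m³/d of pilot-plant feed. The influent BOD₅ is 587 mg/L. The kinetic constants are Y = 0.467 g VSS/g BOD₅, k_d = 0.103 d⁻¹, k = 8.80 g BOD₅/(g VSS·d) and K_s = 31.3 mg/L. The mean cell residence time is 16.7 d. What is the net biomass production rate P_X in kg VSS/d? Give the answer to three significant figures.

P_X ≈ 0.901 kg VSS/d

Effluent substrate depends only on kinetics and SRT: S = K_s(1 + k_d θ_c) / [θ_c(Yk − k_d) − 1] = 31.3 × (1 + 0.103 × 16.7) / [16.7 × (0.467 × 8.80 − 0.103) − 1] = 85.14 / 65.91 = 1.292 mg/L.
Y_obs = Y / (1 + k_d θ_c) = 0.467 / (1 + 0.103 × 16.7) = 0.467 / 2.720 = 0.1717.
ΔS = 587 − 1.29 = 585.7 mg/L, so the substrate removal rate is 8.96 × 585.7/1000 = 5.248 kg BOD₅/d.
Net biomass production P_X = Y_obs × Q·(S₀ − S) = 0.1717 × 5.248 = 0.9010 kg VSS/d.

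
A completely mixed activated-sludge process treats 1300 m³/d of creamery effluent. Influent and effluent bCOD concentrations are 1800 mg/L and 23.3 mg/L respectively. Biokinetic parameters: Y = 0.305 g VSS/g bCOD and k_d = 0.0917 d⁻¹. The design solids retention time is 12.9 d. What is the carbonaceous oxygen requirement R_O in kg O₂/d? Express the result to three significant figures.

R_O ≈ 1850 kg O₂/d

Correct the yield for decay: Y_obs = Y/(1 + k_d θ_c) = 0.305 / (1 + 0.0917 × 12.9) = 0.305 / 2.183 = 0.1397.
ΔS = 1800 − 23.3 = 1777 mg/L, so the substrate removal rate is 1300 × 1777/1000 = 2310 kg bCOD/d.
Biomass synthesised: P_X = Y_obs × 2310 = 322.7 kg VSS/d.
R_O = Q·ΔS − 1.42 P_X = 2310 − 458.3 = 1851 kg O₂/d.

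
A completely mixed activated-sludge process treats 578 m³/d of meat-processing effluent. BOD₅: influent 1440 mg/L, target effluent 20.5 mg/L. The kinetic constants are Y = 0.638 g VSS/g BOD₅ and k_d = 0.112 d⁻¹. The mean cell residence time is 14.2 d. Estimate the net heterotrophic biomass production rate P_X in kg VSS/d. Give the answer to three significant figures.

P_X ≈ 202 kg VSS/d

Observed yield with endogenous decay: Y_obs = Y / (1 + k_d·θ_c) = 0.638 / (1 + 0.112 × 14.2) = 0.638 / 2.590 = 0.2463 g VSS/g BOD₅.
Mass of BOD₅ removed per day: Q(S₀ − S) = 578 × 1420 g/m³ = 820.5 kg/d.
P_X = Y_obs · Q(S₀ − S) = 0.2463 × 820.5 = 202.1 kg VSS/d.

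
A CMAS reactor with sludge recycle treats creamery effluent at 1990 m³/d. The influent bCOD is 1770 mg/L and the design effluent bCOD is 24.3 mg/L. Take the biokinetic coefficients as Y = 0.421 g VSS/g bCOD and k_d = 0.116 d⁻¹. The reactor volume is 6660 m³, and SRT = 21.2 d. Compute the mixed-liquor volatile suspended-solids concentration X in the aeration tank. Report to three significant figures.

X ≈ 1350 mg/L

X = Y·Q·ΔS·θ_c / [V·(1 + k_d θ_c)] = 0.421 × 1990 × (1770 − 24.3) × 21.2 / [6660 × (1 + 0.116 × 21.2)] = 1346 mg/L.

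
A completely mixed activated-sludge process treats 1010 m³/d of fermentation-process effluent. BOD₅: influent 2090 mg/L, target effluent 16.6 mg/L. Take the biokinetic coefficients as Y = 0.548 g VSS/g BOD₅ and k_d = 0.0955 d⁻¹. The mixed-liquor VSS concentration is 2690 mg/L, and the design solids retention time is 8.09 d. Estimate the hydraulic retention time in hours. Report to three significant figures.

τ ≈ 46.3 h

Steady-state biomass mass balance: V·X·(1 + k_d·θ_c) = Y·Q·(S₀ − S)·θ_c, so V = 0.548 × 1010 × (2090 − 16.6) × 8.09 / [2690 × (1 + 0.0955 × 8.09)] = 9.28×10^6 / 4768 = 1947 m³.
Hydraulic retention time τ = V/Q = 1947 / 1010 = 1.928 d = 46.27 h.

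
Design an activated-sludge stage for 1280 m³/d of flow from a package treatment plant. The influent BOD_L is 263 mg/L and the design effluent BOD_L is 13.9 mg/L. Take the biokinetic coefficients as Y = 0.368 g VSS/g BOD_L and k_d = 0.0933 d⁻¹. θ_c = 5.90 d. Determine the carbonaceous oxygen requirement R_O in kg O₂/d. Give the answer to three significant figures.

The observed yield is Y_obs = Y/(1 + k_d·θ_c) = 0.368 / (1 + 0.0933 × 5.90) = 0.368 / 1.550 = 0.2373 g VSS per g BOD_L removed.
Mass of BOD_L removed per day: Q(S₀ − S) = 1280 × 249.1 g/m³ = 318.8 kg/d.
P_X = Y_obs·Q·(S₀ − S) = 0.2373 × 318.8 = 75.68 kg VSS/d.
Carbonaceous O₂ demand = substrate oxidised − cell-mass equivalent = 318.8 − 1.42 × 75.68 = 211.4 kg O₂/d.

R_O ≈ 211 kg O₂/d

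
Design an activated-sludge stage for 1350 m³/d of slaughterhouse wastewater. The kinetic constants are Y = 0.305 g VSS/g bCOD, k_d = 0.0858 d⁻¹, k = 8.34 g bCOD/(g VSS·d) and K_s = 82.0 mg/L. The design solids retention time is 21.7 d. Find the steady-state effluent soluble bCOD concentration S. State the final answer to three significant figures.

For a completely mixed reactor with recycle the Lawrence–McCarty relation gives S = K_s·(1 + k_d·θ_c) / [θ_c·(Y·k − k_d) − 1] = 82.0 × (1 + 0.0858 × 21.7) / [21.7 × (0.305 × 8.34 − 0.0858) − 1] = 234.7 / 52.34 = 4.484 mg/L.

S ≈ 4.48 mg/L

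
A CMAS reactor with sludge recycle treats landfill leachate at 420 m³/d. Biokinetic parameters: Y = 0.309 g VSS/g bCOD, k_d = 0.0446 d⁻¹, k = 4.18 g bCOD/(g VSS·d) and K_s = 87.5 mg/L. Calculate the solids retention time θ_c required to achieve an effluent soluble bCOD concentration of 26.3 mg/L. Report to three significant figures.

At the target effluent, Y k S/(K_s+S) = 0.309×4.18×26.3/113.8 = 0.2985 d⁻¹.
θ_c = 1/(μ − k_d) = 1/(0.2985 − 0.0446) = 1/0.2539 = 3.939 d.

θ_c ≈ 3.94 d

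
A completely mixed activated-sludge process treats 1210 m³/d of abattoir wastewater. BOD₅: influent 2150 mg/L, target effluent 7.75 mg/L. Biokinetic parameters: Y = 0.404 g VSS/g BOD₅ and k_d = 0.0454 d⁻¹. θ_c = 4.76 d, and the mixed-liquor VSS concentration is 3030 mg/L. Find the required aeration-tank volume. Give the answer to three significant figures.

V ≈ 1350 m³

Rearranging the biomass balance for a CMAS with decay, V = Y·Q·ΔS·θ_c / [X·(1+k_d θ_c)] = 0.404 × 1210 × (2150 − 7.75) × 4.76 / [3030 × (1 + 0.0454 × 4.76)] = 4.98×10^6 / 3685 = 1353 m³.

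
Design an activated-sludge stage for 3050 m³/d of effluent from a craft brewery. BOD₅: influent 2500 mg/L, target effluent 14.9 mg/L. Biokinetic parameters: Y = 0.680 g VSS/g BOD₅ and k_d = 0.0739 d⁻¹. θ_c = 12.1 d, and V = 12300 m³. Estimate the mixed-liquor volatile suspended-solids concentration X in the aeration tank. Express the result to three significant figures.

X = Y·Q·ΔS·θ_c / [V·(1 + k_d θ_c)] = 0.680 × 3050 × (2500 − 14.9) × 12.1 / [12300 × (1 + 0.0739 × 12.1)] = 2677 mg/L.

X ≈ 2680 mg/L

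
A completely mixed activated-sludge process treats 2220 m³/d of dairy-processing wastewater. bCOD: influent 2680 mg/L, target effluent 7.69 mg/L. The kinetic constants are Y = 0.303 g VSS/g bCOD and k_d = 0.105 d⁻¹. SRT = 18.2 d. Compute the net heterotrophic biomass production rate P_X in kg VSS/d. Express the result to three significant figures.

Y_obs = Y / (1 + k_d θ_c) = 0.303 / (1 + 0.105 × 18.2) = 0.303 / 2.911 = 0.1041.
ΔS = 2680 − 7.69 = 2672 mg/L, so the substrate removal rate is 2220 × 2672/1000 = 5933 kg bCOD/d.
Biomass produced: P_X = Y_obs·Q·ΔS = 0.1041 × 5933 ≈ 617.5 kg VSS/d.

P_X ≈ 618 kg VSS/d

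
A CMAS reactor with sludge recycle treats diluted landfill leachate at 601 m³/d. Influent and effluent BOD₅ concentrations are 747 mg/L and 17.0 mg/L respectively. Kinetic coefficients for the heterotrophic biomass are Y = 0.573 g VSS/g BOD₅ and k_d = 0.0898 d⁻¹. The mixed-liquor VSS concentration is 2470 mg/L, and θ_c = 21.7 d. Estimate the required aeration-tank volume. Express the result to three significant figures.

V ≈ 749 m³

Rearranging the biomass balance for a CMAS with decay, V = Y·Q·ΔS·θ_c / [X·(1+k_d θ_c)] = 0.573 × 601 × (747 − 17.0) × 21.7 / [2470 × (1 + 0.0898 × 21.7)] = 5.46×10^6 / 7283 = 749.0 m³.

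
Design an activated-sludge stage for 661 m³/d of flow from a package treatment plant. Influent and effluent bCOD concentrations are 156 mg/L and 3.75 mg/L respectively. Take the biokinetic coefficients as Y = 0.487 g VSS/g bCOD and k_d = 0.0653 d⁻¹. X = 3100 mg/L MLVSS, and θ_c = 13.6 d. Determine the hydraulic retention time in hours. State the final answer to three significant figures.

Steady-state biomass mass balance: V·X·(1 + k_d·θ_c) = Y·Q·(S₀ − S)·θ_c, so V = 0.487 × 661 × (156 − 3.75) × 13.6 / [3100 × (1 + 0.0653 × 13.6)] = 6.67×10^5 / 5853 = 113.9 m³.
HRT = V/Q = 113.9 m³ / 661 m³·d⁻¹ = 0.1723 d × 24 = 4.135 h.

τ ≈ 4.13 h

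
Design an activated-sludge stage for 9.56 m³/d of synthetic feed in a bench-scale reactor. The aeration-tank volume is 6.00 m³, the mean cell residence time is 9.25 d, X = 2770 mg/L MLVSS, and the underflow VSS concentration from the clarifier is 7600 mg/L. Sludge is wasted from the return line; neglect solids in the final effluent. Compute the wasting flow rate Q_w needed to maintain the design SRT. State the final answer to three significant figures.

Q_w ≈ 0.236 m³/d

Wasting from the return line (neglecting effluent solids): Q_w = V·X / (θ_c·X_r) = 6.000 × 2770 / (9.25 × 7600) = 0.2364 m³/d.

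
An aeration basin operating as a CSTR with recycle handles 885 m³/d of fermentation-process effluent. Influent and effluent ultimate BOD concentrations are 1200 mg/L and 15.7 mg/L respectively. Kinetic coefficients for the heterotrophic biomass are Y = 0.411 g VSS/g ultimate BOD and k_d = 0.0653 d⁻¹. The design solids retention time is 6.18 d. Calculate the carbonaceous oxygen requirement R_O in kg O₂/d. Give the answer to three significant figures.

Correct the yield for decay: Y_obs = Y/(1 + k_d θ_c) = 0.411 / (1 + 0.0653 × 6.18) = 0.411 / 1.404 = 0.2928.
Substrate removed = Q·(S₀ − S) = 885 m³/d × (1200 − 15.7) g/m³ = 1.05×10^6 g/d = 1048 kg/d.
P_X = Y_obs·Q·(S₀ − S) = 0.2928 × 1048 = 306.9 kg VSS/d.
R_O = Q·(S₀ − S) − 1.42·P_X = 1048 − 1.42 × 306.9 = 612.3 kg O₂/d.

R_O ≈ 612 kg O₂/d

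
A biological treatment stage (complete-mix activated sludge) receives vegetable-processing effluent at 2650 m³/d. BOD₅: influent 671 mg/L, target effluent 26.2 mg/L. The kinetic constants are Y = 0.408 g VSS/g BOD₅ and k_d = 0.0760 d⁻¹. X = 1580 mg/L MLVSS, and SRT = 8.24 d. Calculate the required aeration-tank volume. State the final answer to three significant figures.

V ≈ 2240 m³

Steady-state biomass mass balance: V·X·(1 + k_d·θ_c) = Y·Q·(S₀ − S)·θ_c, so V = 0.408 × 2650 × (671 − 26.2) × 8.24 / [1580 × (1 + 0.0760 × 8.24)] = 5.74×10^6 / 2569 = 2236 m³.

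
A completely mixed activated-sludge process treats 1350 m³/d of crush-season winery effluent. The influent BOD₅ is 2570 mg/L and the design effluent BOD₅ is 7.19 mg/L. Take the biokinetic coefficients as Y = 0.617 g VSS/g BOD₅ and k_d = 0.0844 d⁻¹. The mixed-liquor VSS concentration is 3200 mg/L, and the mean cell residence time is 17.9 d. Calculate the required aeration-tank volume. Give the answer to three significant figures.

Rearranging the biomass balance for a CMAS with decay, V = Y·Q·ΔS·θ_c / [X·(1+k_d θ_c)] = 0.617 × 1350 × (2570 − 7.19) × 17.9 / [3200 × (1 + 0.0844 × 17.9)] = 3.82×10^7 / 8034 = 4756 m³.

V ≈ 4760 m³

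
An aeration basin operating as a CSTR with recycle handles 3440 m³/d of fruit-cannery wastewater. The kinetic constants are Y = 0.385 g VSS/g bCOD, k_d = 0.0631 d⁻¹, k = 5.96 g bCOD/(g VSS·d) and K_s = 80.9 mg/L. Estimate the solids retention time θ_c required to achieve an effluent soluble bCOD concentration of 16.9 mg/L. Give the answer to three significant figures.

θ_c ≈ 3.00 d

At the target effluent, Y k S/(K_s+S) = 0.385×5.96×16.9/97.80 = 0.3965 d⁻¹.
θ_c = 1/(μ − k_d) = 1/(0.3965 − 0.0631) = 1/0.3334 = 2.999 d.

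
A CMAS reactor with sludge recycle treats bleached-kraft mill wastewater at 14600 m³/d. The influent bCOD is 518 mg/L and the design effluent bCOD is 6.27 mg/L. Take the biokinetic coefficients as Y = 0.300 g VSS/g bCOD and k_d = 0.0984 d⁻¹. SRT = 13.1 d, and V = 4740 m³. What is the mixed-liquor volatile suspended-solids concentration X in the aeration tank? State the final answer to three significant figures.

X ≈ 2710 mg/L

From V·X·(1 + k_d·θ_c) = Y·Q·(S₀ − S)·θ_c: X = 0.300 × 14600 × (518 − 6.27) × 13.1 / [4740 × (1 + 0.0984 × 13.1)] = 2706 mg/L.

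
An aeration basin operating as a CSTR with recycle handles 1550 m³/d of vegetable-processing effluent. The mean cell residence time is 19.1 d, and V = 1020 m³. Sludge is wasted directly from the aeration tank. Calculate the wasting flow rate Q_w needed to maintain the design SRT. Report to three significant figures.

For wasting at MLVSS concentration, Q_w = V/θ_c = 1020/19.1 = 53.40 m³/d.

Q_w ≈ 53.4 m³/d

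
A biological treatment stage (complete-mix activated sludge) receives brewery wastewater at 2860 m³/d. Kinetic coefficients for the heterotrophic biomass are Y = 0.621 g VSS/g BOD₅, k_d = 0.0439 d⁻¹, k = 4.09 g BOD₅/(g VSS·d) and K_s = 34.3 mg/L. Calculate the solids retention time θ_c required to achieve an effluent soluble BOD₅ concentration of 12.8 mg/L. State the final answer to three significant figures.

θ_c ≈ 1.55 d

Specific growth rate at S = 12.8 mg/L: μ = YkS/(K_s+S) = 0.621·4.09·12.8/(34.3+12.8) = 0.6902 d⁻¹.
Then 1/θ_c = μ − k_d = 0.6902 − 0.0439 = 0.6463 d⁻¹, giving θ_c = 1.547 d.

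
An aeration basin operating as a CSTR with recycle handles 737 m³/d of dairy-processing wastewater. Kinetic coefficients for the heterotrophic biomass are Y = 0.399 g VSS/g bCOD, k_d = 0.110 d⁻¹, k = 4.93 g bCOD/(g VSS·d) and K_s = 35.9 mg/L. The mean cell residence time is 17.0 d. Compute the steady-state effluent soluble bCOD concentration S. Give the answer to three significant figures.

For a completely mixed reactor with recycle the Lawrence–McCarty relation gives S = K_s·(1 + k_d·θ_c) / [θ_c·(Y·k − k_d) − 1] = 35.9 × (1 + 0.110 × 17.0) / [17.0 × (0.399 × 4.93 − 0.110) − 1] = 103.0 / 30.57 = 3.370 mg/L.

S ≈ 3.37 mg/L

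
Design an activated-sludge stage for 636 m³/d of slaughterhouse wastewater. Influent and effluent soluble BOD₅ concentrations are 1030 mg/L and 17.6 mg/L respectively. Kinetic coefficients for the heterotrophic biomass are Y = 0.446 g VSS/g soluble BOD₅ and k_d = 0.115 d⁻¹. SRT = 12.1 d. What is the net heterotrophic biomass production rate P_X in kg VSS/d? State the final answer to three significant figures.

Y_obs = Y / (1 + k_d θ_c) = 0.446 / (1 + 0.115 × 12.1) = 0.446 / 2.391 = 0.1865.
Mass of soluble BOD₅ removed per day: Q(S₀ − S) = 636 × 1012 g/m³ = 643.9 kg/d.
Biomass produced: P_X = Y_obs·Q·ΔS = 0.1865 × 643.9 ≈ 120.1 kg VSS/d.

P_X ≈ 120 kg VSS/d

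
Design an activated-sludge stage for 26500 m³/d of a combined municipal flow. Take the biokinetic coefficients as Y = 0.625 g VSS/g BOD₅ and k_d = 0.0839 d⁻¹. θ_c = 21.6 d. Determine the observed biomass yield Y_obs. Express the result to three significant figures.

Y_obs ≈ 0.222 g VSS/g BOD₅

The observed yield is Y_obs = Y/(1 + k_d·θ_c) = 0.625 / (1 + 0.0839 × 21.6) = 0.625 / 2.812 = 0.2222 g VSS per g BOD₅ removed.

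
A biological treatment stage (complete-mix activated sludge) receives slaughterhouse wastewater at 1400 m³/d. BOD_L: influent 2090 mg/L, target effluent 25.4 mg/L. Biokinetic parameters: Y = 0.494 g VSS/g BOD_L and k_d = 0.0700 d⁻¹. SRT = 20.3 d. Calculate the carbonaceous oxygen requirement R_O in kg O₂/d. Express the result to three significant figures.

The observed yield is Y_obs = Y/(1 + k_d·θ_c) = 0.494 / (1 + 0.0700 × 20.3) = 0.494 / 2.421 = 0.2040 g VSS per g BOD_L removed.
Mass of BOD_L removed per day: Q(S₀ − S) = 1400 × 2065 g/m³ = 2890 kg/d.
Net sludge production P_X = 0.2040 × 2890 = 589.8 kg VSS/d.
R_O = Q·(S₀ − S) − 1.42·P_X = 2890 − 1.42 × 589.8 = 2053 kg O₂/d.

R_O ≈ 2050 kg O₂/d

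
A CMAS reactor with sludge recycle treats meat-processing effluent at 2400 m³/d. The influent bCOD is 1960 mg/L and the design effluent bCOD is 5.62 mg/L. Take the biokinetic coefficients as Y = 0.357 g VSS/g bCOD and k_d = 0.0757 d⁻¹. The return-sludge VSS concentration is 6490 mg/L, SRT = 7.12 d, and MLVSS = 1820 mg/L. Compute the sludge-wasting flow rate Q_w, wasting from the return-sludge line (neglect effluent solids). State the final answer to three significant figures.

Q_w ≈ 168 m³/d

From the SRT design equation V = Y Q (S₀−S) θ_c / [X (1 + k_d θ_c)] = 0.357 × 2400 × (1960 − 5.62) × 7.12 / [1820 × (1 + 0.0757 × 7.12)] = 1.19×10^7 / 2801 = 4257 m³.
Q_w = (V·X)/(θ_c X_r) = 4257 × 1820 / (7.12 × 6490) = 167.7 m³/d.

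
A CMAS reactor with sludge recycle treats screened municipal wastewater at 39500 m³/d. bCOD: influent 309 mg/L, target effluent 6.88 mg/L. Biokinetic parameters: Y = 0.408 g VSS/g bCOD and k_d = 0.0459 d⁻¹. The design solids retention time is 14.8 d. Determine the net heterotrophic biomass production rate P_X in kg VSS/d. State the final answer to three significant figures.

P_X ≈ 2900 kg VSS/d

The observed yield is Y_obs = Y/(1 + k_d·θ_c) = 0.408 / (1 + 0.0459 × 14.8) = 0.408 / 1.679 = 0.2430 g VSS per g bCOD removed.
ΔS = 309 − 6.88 = 302.1 mg/L, so the substrate removal rate is 39500 × 302.1/1000 = 11934 kg bCOD/d.
Biomass produced: P_X = Y_obs·Q·ΔS = 0.2430 × 11934 ≈ 2899 kg VSS/d.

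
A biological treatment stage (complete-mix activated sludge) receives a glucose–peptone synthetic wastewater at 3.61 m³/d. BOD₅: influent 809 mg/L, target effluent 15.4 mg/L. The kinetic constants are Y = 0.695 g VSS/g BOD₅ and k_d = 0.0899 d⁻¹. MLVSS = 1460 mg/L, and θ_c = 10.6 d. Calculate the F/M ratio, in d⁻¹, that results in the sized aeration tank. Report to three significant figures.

F/M ≈ 0.270 d⁻¹

Rearranging the biomass balance for a CMAS with decay, V = Y·Q·ΔS·θ_c / [X·(1+k_d θ_c)] = 0.695 × 3.61 × (809 − 15.4) × 10.6 / [1460 × (1 + 0.0899 × 10.6)] = 2.11×10^4 / 2851 = 7.402 m³.
F/M = applied load / biomass = Q·S₀/(V·X) = 3.61 × 809 / (7.402 × 1460) = 0.2702 d⁻¹.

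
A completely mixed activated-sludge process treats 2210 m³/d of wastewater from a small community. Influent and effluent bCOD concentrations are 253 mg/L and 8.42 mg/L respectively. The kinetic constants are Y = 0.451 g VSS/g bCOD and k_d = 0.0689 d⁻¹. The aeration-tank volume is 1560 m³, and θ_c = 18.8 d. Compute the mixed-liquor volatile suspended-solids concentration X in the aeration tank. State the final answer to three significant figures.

X ≈ 1280 mg/L

Solving the biomass balance for X: X = Y Q (S₀−S) θ_c / [V (1+k_d θ_c)] = 0.451 × 2210 × (253 − 8.42) × 18.8 / [1560 × (1 + 0.0689 × 18.8)] = 1280 mg/L.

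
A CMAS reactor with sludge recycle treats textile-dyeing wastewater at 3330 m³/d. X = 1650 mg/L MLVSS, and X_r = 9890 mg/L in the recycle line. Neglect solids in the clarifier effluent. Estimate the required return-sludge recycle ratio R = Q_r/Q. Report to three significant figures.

R ≈ 0.200

Solids balance on the clarifier gives (1+R)X = R·X_r, so R = X/(X_r − X) = 1650 / (9890 − 1650) = 0.2002.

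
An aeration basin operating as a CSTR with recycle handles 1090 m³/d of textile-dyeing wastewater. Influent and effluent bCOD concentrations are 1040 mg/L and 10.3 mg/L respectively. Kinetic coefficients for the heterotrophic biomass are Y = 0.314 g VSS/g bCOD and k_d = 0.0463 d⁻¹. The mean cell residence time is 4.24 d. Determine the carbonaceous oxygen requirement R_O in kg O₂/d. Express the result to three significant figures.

Y_obs = Y / (1 + k_d θ_c) = 0.314 / (1 + 0.0463 × 4.24) = 0.314 / 1.196 = 0.2625.
Substrate removed = Q·(S₀ − S) = 1090 m³/d × (1040 − 10.3) g/m³ = 1.12×10^6 g/d = 1122 kg/d.
Net sludge production P_X = 0.2625 × 1122 = 294.6 kg VSS/d.
R_O = Q·ΔS − 1.42 P_X = 1122 − 418.3 = 704.1 kg O₂/d.

R_O ≈ 704 kg O₂/d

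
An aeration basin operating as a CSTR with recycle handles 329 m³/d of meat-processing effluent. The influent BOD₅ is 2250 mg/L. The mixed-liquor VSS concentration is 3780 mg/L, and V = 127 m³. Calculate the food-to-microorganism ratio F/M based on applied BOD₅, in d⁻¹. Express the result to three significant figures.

F/M = applied load / biomass = Q·S₀/(V·X) = 329 × 2250 / (127.0 × 3780) = 1.542 d⁻¹.

F/M ≈ 1.54 d⁻¹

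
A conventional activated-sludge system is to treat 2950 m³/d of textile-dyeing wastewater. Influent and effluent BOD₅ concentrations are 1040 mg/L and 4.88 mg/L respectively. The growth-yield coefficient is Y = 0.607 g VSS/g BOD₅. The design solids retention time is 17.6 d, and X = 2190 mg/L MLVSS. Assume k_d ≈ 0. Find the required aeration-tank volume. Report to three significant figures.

V ≈ 14900 m³

With k_d = 0 the design equation reduces to V = Y Q (S₀−S) θ_c / X = 0.607 × 2950 × (1040 − 4.88) × 17.6 / 2190 = 14896 m³.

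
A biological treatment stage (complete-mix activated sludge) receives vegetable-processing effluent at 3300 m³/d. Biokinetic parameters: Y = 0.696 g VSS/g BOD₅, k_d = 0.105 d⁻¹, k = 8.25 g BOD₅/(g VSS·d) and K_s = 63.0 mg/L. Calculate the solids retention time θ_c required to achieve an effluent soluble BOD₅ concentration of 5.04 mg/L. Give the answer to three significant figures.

Specific growth rate at S = 5.04 mg/L: μ = YkS/(K_s+S) = 0.696·8.25·5.04/(63.0+5.04) = 0.4253 d⁻¹.
Then 1/θ_c = μ − k_d = 0.4253 − 0.105 = 0.3203 d⁻¹, giving θ_c = 3.122 d.

θ_c ≈ 3.12 d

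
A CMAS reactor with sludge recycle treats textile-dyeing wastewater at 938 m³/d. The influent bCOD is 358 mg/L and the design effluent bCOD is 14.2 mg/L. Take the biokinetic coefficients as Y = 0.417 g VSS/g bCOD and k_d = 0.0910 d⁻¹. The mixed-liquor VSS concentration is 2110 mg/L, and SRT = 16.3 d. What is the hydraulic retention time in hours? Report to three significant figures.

From the SRT design equation V = Y Q (S₀−S) θ_c / [X (1 + k_d θ_c)] = 0.417 × 938 × (358 − 14.2) × 16.3 / [2110 × (1 + 0.0910 × 16.3)] = 2.19×10^6 / 5240 = 418.3 m³.
Hydraulic retention time τ = V/Q = 418.3 / 938 = 0.4460 d = 10.70 h.

τ ≈ 10.7 h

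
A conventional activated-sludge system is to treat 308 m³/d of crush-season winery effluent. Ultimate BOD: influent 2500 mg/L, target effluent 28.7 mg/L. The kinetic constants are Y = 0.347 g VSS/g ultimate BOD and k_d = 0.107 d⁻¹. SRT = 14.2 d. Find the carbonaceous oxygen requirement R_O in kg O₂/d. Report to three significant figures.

The observed yield is Y_obs = Y/(1 + k_d·θ_c) = 0.347 / (1 + 0.107 × 14.2) = 0.347 / 2.519 = 0.1377 g VSS per g ultimate BOD removed.
ΔS = 2500 − 28.7 = 2471 mg/L, so the substrate removal rate is 308 × 2471/1000 = 761.2 kg ultimate BOD/d.
Biomass synthesised: P_X = Y_obs × 761.2 = 104.8 kg VSS/d.
R_O = Q·(S₀ − S) − 1.42·P_X = 761.2 − 1.42 × 104.8 = 612.3 kg O₂/d.

R_O ≈ 612 kg O₂/d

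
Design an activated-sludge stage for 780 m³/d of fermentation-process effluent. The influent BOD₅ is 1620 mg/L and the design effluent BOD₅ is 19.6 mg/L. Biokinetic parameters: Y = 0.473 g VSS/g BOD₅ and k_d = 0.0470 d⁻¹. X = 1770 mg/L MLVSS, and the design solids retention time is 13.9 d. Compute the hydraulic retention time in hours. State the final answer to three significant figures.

From the SRT design equation V = Y Q (S₀−S) θ_c / [X (1 + k_d θ_c)] = 0.473 × 780 × (1620 − 19.6) × 13.9 / [1770 × (1 + 0.0470 × 13.9)] = 8.21×10^6 / 2926 = 2805 m³.
HRT = V/Q = 2805 m³ / 780 m³·d⁻¹ = 3.596 d × 24 = 86.30 h.

τ ≈ 86.3 h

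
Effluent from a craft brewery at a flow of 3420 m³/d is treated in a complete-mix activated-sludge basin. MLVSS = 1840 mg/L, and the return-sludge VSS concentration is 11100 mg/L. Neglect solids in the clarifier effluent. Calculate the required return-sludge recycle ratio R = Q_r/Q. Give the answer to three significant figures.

R ≈ 0.199

Solids balance on the clarifier gives (1+R)X = R·X_r, so R = X/(X_r − X) = 1840 / (11100 − 1840) = 0.1987.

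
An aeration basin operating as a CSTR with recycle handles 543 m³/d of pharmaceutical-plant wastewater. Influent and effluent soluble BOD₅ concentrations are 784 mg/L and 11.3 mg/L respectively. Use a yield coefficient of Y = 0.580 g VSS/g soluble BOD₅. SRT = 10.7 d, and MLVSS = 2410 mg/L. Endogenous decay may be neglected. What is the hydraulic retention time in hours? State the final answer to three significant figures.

Biomass mass balance (decay neglected): V·X = Y·Q·(S₀ − S)·θ_c, so V = 0.580 × 543 × (784 − 11.3) × 10.7 / 2410 = 1080 m³.
τ = V/Q = 1080/543 = 1.990 d, or 47.75 h.

τ ≈ 47.8 h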